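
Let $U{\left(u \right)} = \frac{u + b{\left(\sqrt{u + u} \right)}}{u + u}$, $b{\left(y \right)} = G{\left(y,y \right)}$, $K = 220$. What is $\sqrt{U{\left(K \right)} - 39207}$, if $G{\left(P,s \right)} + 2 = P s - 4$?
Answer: $\frac{3 i \sqrt{52709635}}{110} \approx 198.0 i$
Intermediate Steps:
$G{\left(P,s \right)} = -6 + P s$ ($G{\left(P,s \right)} = -2 + \left(P s - 4\right) = -2 + \left(-4 + P s\right) = -6 + P s$)
$b{\left(y \right)} = -6 + y^{2}$ ($b{\left(y \right)} = -6 + y y = -6 + y^{2}$)
$U{\left(u \right)} = \frac{-6 + 3 u}{2 u}$ ($U{\left(u \right)} = \frac{u + \left(-6 + \left(\sqrt{u + u}\right)^{2}\right)}{u + u} = \frac{u + \left(-6 + \left(\sqrt{2 u}\right)^{2}\right)}{2 u} = \left(u + \left(-6 + \left(\sqrt{2} \sqrt{u}\right)^{2}\right)\right) \frac{1}{2 u} = \left(u + \left(-6 + 2 u\right)\right) \frac{1}{2 u} = \left(-6 + 3 u\right) \frac{1}{2 u} = \frac{-6 + 3 u}{2 u}$)
$\sqrt{U{\left(K \right)} - 39207} = \sqrt{\left(\frac{3}{2} - \frac{3}{220}\right) - 39207} = \sqrt{\frac{327}{220} - 39207} = \sqrt{- \frac{8625213}{220}} = \frac{3 i \sqrt{52709635}}{110}$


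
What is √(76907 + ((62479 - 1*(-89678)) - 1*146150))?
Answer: √82914 ≈ 287.95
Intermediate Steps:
√(76907 + ((62479 - 1*(-89678)) - 1*146150)) = √(76907 + ((62479 + 89678) - 146150)) = √(76907 + (152157 - 146150)) = √(76907 + 6007) = √82914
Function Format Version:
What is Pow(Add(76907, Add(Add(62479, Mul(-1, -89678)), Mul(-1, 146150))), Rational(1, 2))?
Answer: Pow(82914, Rational(1, 2)) ≈ 287.95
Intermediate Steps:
Pow(Add(76907, Add(Add(62479, Mul(-1, -89678)), Mul(-1, 146150))), Rational(1, 2)) = Pow(Add(76907, Add(Add(62479, 89678), -146150)), Rational(1, 2)) = Pow(Add(76907, Add(152157, -146150)), Rational(1, 2)) = Pow(Add(76907, 6007), Rational(1, 2)) = Pow(82914, Rational(1, 2))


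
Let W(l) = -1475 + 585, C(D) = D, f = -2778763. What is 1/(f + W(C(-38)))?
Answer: -1/2779653 ≈ -3.5976e-7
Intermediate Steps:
W(l) = -890
1/(f + W(C(-38))) = 1/(-2778763 - 890) = 1/(-2779653) = -1/2779653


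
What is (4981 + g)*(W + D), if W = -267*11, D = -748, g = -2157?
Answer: -10406440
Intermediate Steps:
W = -2937
(4981 + g)*(W + D) = (4981 - 2157)*(-2937 - 748) = 2824*(-3685) = -10406440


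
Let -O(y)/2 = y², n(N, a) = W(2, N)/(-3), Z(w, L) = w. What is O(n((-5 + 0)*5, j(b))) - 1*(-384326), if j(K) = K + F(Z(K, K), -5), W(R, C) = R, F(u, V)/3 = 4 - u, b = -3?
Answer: 3458926/9 ≈ 3.8433e+5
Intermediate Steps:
F(u, V) = 12 - 3*u (F(u, V) = 3*(4 - u) = 12 - 3*u)
j(K) = 12 - 2*K (j(K) = K + (12 - 3*K) = 12 - 2*K)
n(N, a) = -⅔ (n(N, a) = 2/(-3) = 2*(-⅓) = -⅔)
O(y) = -2*y²
O(n((-5 + 0)*5, j(b))) - 1*(-384326) = -2*(-⅔)² - 1*(-384326) = -2*4/9 + 384326 = -8/9 + 384326 = 3458926/9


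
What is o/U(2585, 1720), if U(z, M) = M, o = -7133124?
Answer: -1783281/430 ≈ -4147.2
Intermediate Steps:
o/U(2585, 1720) = -7133124/1720 = -7133124*1/1720 = -1783281/430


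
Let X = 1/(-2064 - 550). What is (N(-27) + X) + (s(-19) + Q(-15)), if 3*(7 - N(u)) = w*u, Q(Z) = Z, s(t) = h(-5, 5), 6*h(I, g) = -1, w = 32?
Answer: 1097225/3921 ≈ 279.83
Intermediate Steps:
h(I, g) = -⅙ (h(I, g) = (⅙)*(-1) = -⅙)
s(t) = -⅙
N(u) = 7 - 32*u/3
X = -1/2614 (X = 1/(-2614) = -1/2614 ≈ -0.00038256)
(N(-27) + X) + (s(-19) + Q(-15)) = ((7 - 32/3*(-27)) - 1/2614) + (-⅙ - 15) = ((7 + 288) - 1/2614) - 91/6 = (295 - 1/2614) - 91/6 = 771129/2614 - 91/6 = 1097225/3921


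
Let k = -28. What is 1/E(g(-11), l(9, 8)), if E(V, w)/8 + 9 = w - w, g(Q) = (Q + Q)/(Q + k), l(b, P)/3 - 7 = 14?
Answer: -1/72 ≈ -0.013889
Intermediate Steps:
l(b, P) = 63 (l(b, P) = 21 + 3*14 = 21 + 42 = 63)
g(Q) = 2*Q/(-28 + Q) (g(Q) = (Q + Q)/(Q - 28) = (2*Q)/(-28 + Q) = 2*Q/(-28 + Q))
E(V, w) = -72 (E(V, w) = -72 + 8*(w - w) = -72 + 8*0 = -72 + 0 = -72)
1/E(g(-11), l(9, 8)) = 1/(-72) = -1/72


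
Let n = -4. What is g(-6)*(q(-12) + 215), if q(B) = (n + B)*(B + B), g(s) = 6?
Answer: 3594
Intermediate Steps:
q(B) = 2*B*(-4 + B) (q(B) = (-4 + B)*(B + B) = (-4 + B)*(2*B) = 2*B*(-4 + B))
g(-6)*(q(-12) + 215) = 6*(2*(-12)*(-4 - 12) + 215) = 6*(2*(-12)*(-16) + 215) = 6*(384 + 215) = 6*599 = 3594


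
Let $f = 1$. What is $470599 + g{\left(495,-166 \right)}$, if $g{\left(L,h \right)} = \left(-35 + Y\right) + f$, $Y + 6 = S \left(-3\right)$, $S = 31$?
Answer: $470466$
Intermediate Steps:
$Y = -99$ ($Y = -6 + 31 \left(-3\right) = -6 - 93 = -99$)
$g{\left(L,h \right)} = -133$ ($g{\left(L,h \right)} = \left(-35 - 99\right) + 1 = -134 + 1 = -133$)
$470599 + g{\left(495,-166 \right)} = 470599 - 133 = 470466$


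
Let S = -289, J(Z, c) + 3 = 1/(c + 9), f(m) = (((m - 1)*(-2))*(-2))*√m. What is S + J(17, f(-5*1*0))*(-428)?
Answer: 8527/9 ≈ 947.44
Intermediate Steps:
f(m) = √m*(-4 + 4*m) (f(m) = (((-1 + m)*(-2))*(-2))*√m = ((2 - 2*m)*(-2))*√m = (-4 + 4*m)*√m = √m*(-4 + 4*m))
J(Z, c) = -3 + 1/(9 + c) (J(Z, c) = -3 + 1/(c + 9) = -3 + 1/(9 + c))
S + J(17, f(-5*1*0))*(-428) = -289 + ((-26 - 12*√(-5*1*0)*(-1 - 5*1*0))/(9 + 4*√(-5*1*0)*(-1 - 5*1*0)))*(-428) = -289 + ((-26 - 12*√(-5*0)*(-1 - 5*0))/(9 + 4*√(-5*0)*(-1 - 5*0)))*(-428) = -289 + ((-26 - 12*√0*(-1 + 0))/(9 + 4*√0*(-1 + 0)))*(-428) = -289 + ((-26 - 12*0*(-1))/(9 + 4*0*(-1)))*(-428) = -289 + ((-26 - 3*0)/(9 + 0))*(-428) = -289 + ((-26 + 0)/9)*(-428) = -289 + ((⅑)*(-26))*(-428) = -289 - 26/9*(-428) = -289 + 11128/9 = 8527/9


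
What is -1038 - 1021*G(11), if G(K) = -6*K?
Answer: 66348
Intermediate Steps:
-1038 - 1021*G(11) = -1038 - (-6126)*11 = -1038 - 1021*(-66) = -1038 + 67386 = 66348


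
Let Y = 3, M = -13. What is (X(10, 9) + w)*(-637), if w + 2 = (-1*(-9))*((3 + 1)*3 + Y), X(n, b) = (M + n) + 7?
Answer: -87269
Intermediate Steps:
X(n, b) = -6 + n (X(n, b) = (-13 + n) + 7 = -6 + n)
w = 133 (w = -2 + (-1*(-9))*((3 + 1)*3 + 3) = -2 + 9*(4*3 + 3) = -2 + 9*(12 + 3) = -2 + 9*15 = -2 + 135 = 133)
(X(10, 9) + w)*(-637) = ((-6 + 10) + 133)*(-637) = (4 + 133)*(-637) = 137*(-637) = -87269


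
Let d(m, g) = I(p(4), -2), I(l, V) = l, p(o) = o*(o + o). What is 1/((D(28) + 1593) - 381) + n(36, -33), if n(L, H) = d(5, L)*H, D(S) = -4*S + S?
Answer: -1191167/1128 ≈ -1056.0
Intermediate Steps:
D(S) = -3*S
p(o) = 2*o**2 (p(o) = o*(2*o) = 2*o**2)
d(m, g) = 32 (d(m, g) = 2*4**2 = 2*16 = 32)
n(L, H) = 32*H
1/((D(28) + 1593) - 381) + n(36, -33) = 1/((-3*28 + 1593) - 381) + 32*(-33) = 1/((-84 + 1593) - 381) - 1056 = 1/(1509 - 381) - 1056 = 1/1128 - 1056 = -1191167/1128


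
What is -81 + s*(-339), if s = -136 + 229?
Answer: -31608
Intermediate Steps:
s = 93
-81 + s*(-339) = -81 + 93*(-339) = -81 - 31527 = -31608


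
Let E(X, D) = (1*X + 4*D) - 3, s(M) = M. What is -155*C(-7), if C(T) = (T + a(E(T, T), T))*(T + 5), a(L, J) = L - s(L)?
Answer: -2170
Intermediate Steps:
E(X, D) = -3 + X + 4*D (E(X, D) = (X + 4*D) - 3 = -3 + X + 4*D)
a(L, J) = 0 (a(L, J) = L - L = 0)
C(T) = T*(5 + T) (C(T) = (T + 0)*(T + 5) = T*(5 + T))
-155*C(-7) = -(-1085)*(5 - 7) = -(-1085)*(-2) = -155*14 = -2170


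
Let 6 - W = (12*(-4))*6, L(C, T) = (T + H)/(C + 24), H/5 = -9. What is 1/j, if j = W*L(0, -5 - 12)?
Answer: -2/1519 ≈ -0.0013167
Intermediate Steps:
H = -45 (H = 5*(-9) = -45)
L(C, T) = (-45 + T)/(24 + C) (L(C, T) = (T - 45)/(C + 24) = (-45 + T)/(24 + C))
W = 294 (W = 6 - 12*(-4)*6 = 6 - (-48)*6 = 6 - 1*(-288) = 6 + 288 = 294)
j = -1519/2 (j = 294*((-45 + (-5 - 12))/(24 + 0)) = 294*((-45 - 17)/24) = 294*((1/24)*(-62)) = 294*(-31/12) = -1519/2 ≈ -759.50)
1/j = 1/(-1519/2) = -2/1519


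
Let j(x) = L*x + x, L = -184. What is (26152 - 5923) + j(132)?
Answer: -3927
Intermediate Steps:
j(x) = -183*x (j(x) = -184*x + x = -183*x)
(26152 - 5923) + j(132) = (26152 - 5923) - 183*132 = 20229 - 24156 = -3927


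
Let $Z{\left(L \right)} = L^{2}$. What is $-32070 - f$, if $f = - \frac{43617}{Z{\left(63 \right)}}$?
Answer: $- \frac{6059153}{189} \approx -32059.0$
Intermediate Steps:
$f = - \frac{2077}{189}$ ($f = - \frac{43617}{63^{2}} = - \frac{43617}{3969} = \left(-43617\right) \frac{1}{3969} = - \frac{2077}{189} \approx -10.989$)
$-32070 - f = -32070 - - \frac{2077}{189} = -32070 + \frac{2077}{189} = - \frac{6059153}{189}$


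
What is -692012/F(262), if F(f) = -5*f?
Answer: 346006/655 ≈ 528.25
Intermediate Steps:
-692012/F(262) = -692012/((-5*262)) = -692012/(-1310) = -692012*(-1/1310) = 346006/655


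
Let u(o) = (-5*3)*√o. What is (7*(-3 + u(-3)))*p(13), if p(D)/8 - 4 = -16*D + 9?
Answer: 32760 + 163800*I*√3 ≈ 32760.0 + 2.8371e+5*I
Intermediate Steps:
u(o) = -15*√o
p(D) = 104 - 128*D (p(D) = 32 + 8*(-16*D + 9) = 32 + 8*(9 - 16*D) = 32 + (72 - 128*D) = 104 - 128*D)
(7*(-3 + u(-3)))*p(13) = (7*(-3 - 15*I*√3))*(104 - 128*13) = (7*(-3 - 15*I*√3))*(104 - 1664) = (7*(-3 - 15*I*√3))*(-1560) = (-21 - 105*I*√3)*(-1560) = 32760 + 163800*I*√3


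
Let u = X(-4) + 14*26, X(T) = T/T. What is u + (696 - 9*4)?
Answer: 1025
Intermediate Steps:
X(T) = 1
u = 365 (u = 1 + 14*26 = 1 + 364 = 365)
u + (696 - 9*4) = 365 + (696 - 9*4) = 365 + (696 - 1*36) = 365 + (696 - 36) = 365 + 660 = 1025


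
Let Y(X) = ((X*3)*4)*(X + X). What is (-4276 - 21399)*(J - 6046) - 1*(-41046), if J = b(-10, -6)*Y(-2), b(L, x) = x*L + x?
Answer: 22172896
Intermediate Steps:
b(L, x) = x + L*x (b(L, x) = L*x + x = x + L*x)
Y(X) = 24*X**2 (Y(X) = ((3*X)*4)*(2*X) = (12*X)*(2*X) = 24*X**2)
J = 5184 (J = (-6*(1 - 10))*(24*(-2)**2) = (-6*(-9))*(24*4) = 54*96 = 5184)
(-4276 - 21399)*(J - 6046) - 1*(-41046) = (-4276 - 21399)*(5184 - 6046) - 1*(-41046) = -25675*(-862) + 41046 = 22131850 + 41046 = 22172896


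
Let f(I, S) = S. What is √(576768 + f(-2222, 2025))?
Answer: √578793 ≈ 760.78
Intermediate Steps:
√(576768 + f(-2222, 2025)) = √(576768 + 2025) = √578793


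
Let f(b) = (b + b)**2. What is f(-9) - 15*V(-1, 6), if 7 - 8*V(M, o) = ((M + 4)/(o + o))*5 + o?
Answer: 10383/32 ≈ 324.47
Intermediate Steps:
f(b) = 4*b**2 (f(b) = (2*b)**2 = 4*b**2)
V(M, o) = 7/8 - o/8 - 5*(4 + M)/(16*o) (V(M, o) = 7/8 - (((M + 4)/(o + o))*5 + o)/8 = 7/8 - (((4 + M)/((2*o)))*5 + o)/8 = 7/8 - (((4 + M)*(1/(2*o)))*5 + o)/8 = 7/8 - (((4 + M)/(2*o))*5 + o)/8 = 7/8 - (5*(4 + M)/(2*o) + o)/8 = 7/8 - (o + 5*(4 + M)/(2*o))/8 = 7/8 + (-o/8 - 5*(4 + M)/(16*o)) = 7/8 - o/8 - 5*(4 + M)/(16*o))
f(-9) - 15*V(-1, 6) = 4*(-9)**2 - 15*(-20 - 5*(-1) - 2*6*(-7 + 6))/(16*6) = 4*81 - 15*(-20 + 5 - 2*6*(-1))/(16*6) = 324 - 15*(-20 + 5 + 12)/(16*6) = 324 - 15*(-3)/(16*6) = 324 - 15*(-1/32) = 324 + 15/32 = 10383/32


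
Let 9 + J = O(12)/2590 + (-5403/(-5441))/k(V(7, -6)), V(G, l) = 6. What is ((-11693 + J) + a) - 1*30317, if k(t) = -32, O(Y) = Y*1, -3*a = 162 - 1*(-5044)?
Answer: -29596548032159/676425120 ≈ -43754.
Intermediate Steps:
a = -5206/3 (a = -(162 - 1*(-5044))/3 = -(162 + 5044)/3 = -⅓*5206 = -5206/3 ≈ -1735.3)
O(Y) = Y
J = -2035227573/225475040 (J = -9 + (12/2590 - 5403/(-5441)/(-32)) = -9 + (12*(1/2590) - 5403*(-1/5441)*(-1/32)) = -9 + (6/1295 + (5403/5441)*(-1/32)) = -9 + (6/1295 - 5403/174112) = -9 - 5952213/225475040 = -2035227573/225475040 ≈ -9.0264)
((-11693 + J) + a) - 1*30317 = ((-11693 - 2035227573/225475040) - 5206/3) - 1*30317 = (-2638514870293/225475040 - 5206/3) - 30317 = -9089367669119/676425120 - 30317 = -29596548032159/676425120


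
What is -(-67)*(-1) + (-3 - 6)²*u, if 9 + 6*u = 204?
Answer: 5131/2 ≈ 2565.5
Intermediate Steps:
u = 65/2 (u = -3/2 + (⅙)*204 = -3/2 + 34 = 65/2 ≈ 32.500)
-(-67)*(-1) + (-3 - 6)²*u = -(-67)*(-1) + (-3 - 6)²*(65/2) = -1*67 + (-9)²*(65/2) = -67 + 81*(65/2) = -67 + 5265/2 = 5131/2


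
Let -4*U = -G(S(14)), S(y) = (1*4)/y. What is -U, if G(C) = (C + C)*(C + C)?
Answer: -4/49 ≈ -0.081633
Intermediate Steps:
S(y) = 4/y
G(C) = 4*C² (G(C) = (2*C)*(2*C) = 4*C²)
U = 4/49 (U = -(-1)*4*(4/14)²/4 = -(-1)*4*(4*(1/14))²/4 = -(-1)*4*(2/7)²/4 = -(-1)*4*(4/49)/4 = -(-1)*16/(4*49) = -¼*(-16/49) = 4/49 ≈ 0.081633)
-U = -1*4/49 = -4/49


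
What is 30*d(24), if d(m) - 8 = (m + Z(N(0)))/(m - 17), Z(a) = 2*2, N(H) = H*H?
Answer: 360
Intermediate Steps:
N(H) = H²
Z(a) = 4
d(m) = 8 + (4 + m)/(-17 + m) (d(m) = 8 + (m + 4)/(m - 17) = 8 + (4 + m)/(-17 + m))
30*d(24) = 30*(3*(-44 + 3*24)/(-17 + 24)) = 30*(3*(-44 + 72)/7) = 30*(3*(⅐)*28) = 30*12 = 360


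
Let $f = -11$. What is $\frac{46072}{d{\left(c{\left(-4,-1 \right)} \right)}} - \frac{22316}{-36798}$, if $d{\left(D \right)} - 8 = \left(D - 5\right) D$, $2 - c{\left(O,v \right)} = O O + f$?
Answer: $\frac{106004473}{73596} \approx 1440.4$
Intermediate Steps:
$c{\left(O,v \right)} = 13 - O^{2}$ ($c{\left(O,v \right)} = 2 - \left(O O - 11\right) = 2 - \left(O^{2} - 11\right) = 2 - \left(-11 + O^{2}\right) = 13 - O^{2}$)
$d{\left(D \right)} = 8 + D \left(-5 + D\right)$ ($d{\left(D \right)} = 8 + \left(D - 5\right) D = 8 + \left(-5 + D\right) D = 8 + D \left(-5 + D\right)$)
$\frac{46072}{d{\left(c{\left(-4,-1 \right)} \right)}} - \frac{22316}{-36798} = \frac{46072}{8 + \left(13 - \left(-4\right)^{2}\right)^{2} - 5 \left(13 - \left(-4\right)^{2}\right)} - \frac{22316}{-36798} = \frac{46072}{8 + \left(13 - 16\right)^{2} - 5 \left(13 - 16\right)} - - \frac{11158}{18399} = \frac{46072}{8 + \left(13 - 16\right)^{2} - 5 \left(13 - 16\right)} + \frac{11158}{18399} = \frac{46072}{8 + \left(-3\right)^{2} - -15} + \frac{11158}{18399} = \frac{46072}{8 + 9 + 15} + \frac{11158}{18399} = \frac{46072}{32} + \frac{11158}{18399} = 46072 \cdot \frac{1}{32} + \frac{11158}{18399} = \frac{5759}{4} + \frac{11158}{18399} = \frac{106004473}{73596}$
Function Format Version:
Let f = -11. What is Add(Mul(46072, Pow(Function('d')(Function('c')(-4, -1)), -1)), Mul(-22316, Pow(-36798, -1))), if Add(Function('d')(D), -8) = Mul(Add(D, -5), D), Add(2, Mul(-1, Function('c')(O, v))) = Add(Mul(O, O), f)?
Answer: Rational(106004473, 73596) ≈ 1440.4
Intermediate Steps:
Function('c')(O, v) = Add(13, Mul(-1, Pow(O, 2))) (Function('c')(O, v) = Add(2, Mul(-1, Add(Mul(O, O), -11))) = Add(2, Mul(-1, Add(Pow(O, 2), -11))) = Add(2, Mul(-1, Add(-11, Pow(O, 2)))) = Add(2, Add(11, Mul(-1, Pow(O, 2)))) = Add(13, Mul(-1, Pow(O, 2))))
Function('d')(D) = Add(8, Mul(D, Add(-5, D))) (Function('d')(D) = Add(8, Mul(Add(D, -5), D)) = Add(8, Mul(Add(-5, D), D)) = Add(8, Mul(D, Add(-5, D))))
Add(Mul(46072, Pow(Function('d')(Function('c')(-4, -1)), -1)), Mul(-22316, Pow(-36798, -1))) = Add(Mul(46072, Pow(Add(8, Pow(Add(13, Mul(-1, Pow(-4, 2))), 2), Mul(-5, Add(13, Mul(-1, Pow(-4, 2))))), -1)), Mul(-22316, Pow(-36798, -1))) = Add(Mul(46072, Pow(Add(8, Pow(Add(13, Mul(-1, 16)), 2), Mul(-5, Add(13, Mul(-1, 16)))), -1)), Mul(-22316, Rational(-1, 36798))) = Add(Mul(46072, Pow(Add(8, Pow(Add(13, -16), 2), Mul(-5, Add(13, -16))), -1)), Rational(11158, 18399)) = Add(Mul(46072, Pow(Add(8, Pow(-3, 2), Mul(-5, -3)), -1)), Rational(11158, 18399)) = Add(Mul(46072, Pow(Add(8, 9, 15), -1)), Rational(11158, 18399)) = Add(Mul(46072, Pow(32, -1)), Rational(11158, 18399)) = Add(Mul(46072, Rational(1, 32)), Rational(11158, 18399)) = Add(Rational(5759, 4), Rational(11158, 18399)) = Rational(106004473, 73596)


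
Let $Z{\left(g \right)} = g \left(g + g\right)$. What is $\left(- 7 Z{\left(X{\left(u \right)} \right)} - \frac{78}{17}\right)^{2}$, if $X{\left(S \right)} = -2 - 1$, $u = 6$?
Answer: $\frac{4928400}{289} \approx 17053.0$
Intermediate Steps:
$X{\left(S \right)} = -3$
$Z{\left(g \right)} = 2 g^{2}$ ($Z{\left(g \right)} = g 2 g = 2 g^{2}$)
$\left(- 7 Z{\left(X{\left(u \right)} \right)} - \frac{78}{17}\right)^{2} = \left(- 7 \cdot 2 \left(-3\right)^{2} - \frac{78}{17}\right)^{2} = \left(- 7 \cdot 2 \cdot 9 - \frac{78}{17}\right)^{2} = \left(\left(-7\right) 18 - \frac{78}{17}\right)^{2} = \left(-126 - \frac{78}{17}\right)^{2} = \left(- \frac{2220}{17}\right)^{2} = \frac{4928400}{289}$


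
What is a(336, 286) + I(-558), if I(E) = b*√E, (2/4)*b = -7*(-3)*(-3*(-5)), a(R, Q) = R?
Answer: 336 + 1890*I*√62 ≈ 336.0 + 14882.0*I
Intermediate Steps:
b = 630 (b = 2*(-7*(-3)*(-3*(-5))) = 2*(-(-21)*15) = 2*(-1*(-315)) = 2*315 = 630)
I(E) = 630*√E
a(336, 286) + I(-558) = 336 + 630*√(-558) = 336 + 630*(3*I*√62) = 336 + 1890*I*√62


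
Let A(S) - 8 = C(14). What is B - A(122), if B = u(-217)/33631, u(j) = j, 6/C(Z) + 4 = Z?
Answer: -1447218/168155 ≈ -8.6064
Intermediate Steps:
C(Z) = 6/(-4 + Z)
A(S) = 43/5 (A(S) = 8 + 6/(-4 + 14) = 8 + 6/10 = 8 + 6*(⅒) = 8 + ⅗ = 43/5)
B = -217/33631 ≈ -0.0064524
B - A(122) = -217/33631 - 1*43/5 = -217/33631 - 43/5 = -1447218/168155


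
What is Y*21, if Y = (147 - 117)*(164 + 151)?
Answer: 198450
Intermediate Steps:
Y = 9450 (Y = 30*315 = 9450)
Y*21 = 9450*21 = 198450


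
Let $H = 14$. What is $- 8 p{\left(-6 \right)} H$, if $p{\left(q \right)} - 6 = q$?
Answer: $0$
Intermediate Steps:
$p{\left(q \right)} = 6 + q$
$- 8 p{\left(-6 \right)} H = - 8 \left(6 - 6\right) 14 = \left(-8\right) 0 \cdot 14 = 0 \cdot 14 = 0$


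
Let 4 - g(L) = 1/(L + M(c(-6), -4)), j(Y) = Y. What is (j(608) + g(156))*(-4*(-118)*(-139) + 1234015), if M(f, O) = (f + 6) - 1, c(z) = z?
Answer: 110833919613/155 ≈ 7.1506e+8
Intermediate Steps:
M(f, O) = 5 + f (M(f, O) = (6 + f) - 1 = 5 + f)
g(L) = 4 - 1/(-1 + L) (g(L) = 4 - 1/(L + (5 - 6)) = 4 - 1/(L - 1) = 4 - 1/(-1 + L))
(j(608) + g(156))*(-4*(-118)*(-139) + 1234015) = (608 + (-5 + 4*156)/(-1 + 156))*(-4*(-118)*(-139) + 1234015) = (608 + (-5 + 624)/155)*(472*(-139) + 1234015) = (608 + (1/155)*619)*(-65608 + 1234015) = (608 + 619/155)*1168407 = (94859/155)*1168407 = 110833919613/155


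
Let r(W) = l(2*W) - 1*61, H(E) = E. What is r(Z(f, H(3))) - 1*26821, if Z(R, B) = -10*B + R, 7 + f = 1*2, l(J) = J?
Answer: -26952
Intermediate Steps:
f = -5 (f = -7 + 1*2 = -7 + 2 = -5)
Z(R, B) = R - 10*B
r(W) = -61 + 2*W (r(W) = 2*W - 1*61 = 2*W - 61 = -61 + 2*W)
r(Z(f, H(3))) - 1*26821 = (-61 + 2*(-5 - 10*3)) - 1*26821 = (-61 + 2*(-5 - 30)) - 26821 = (-61 + 2*(-35)) - 26821 = (-61 - 70) - 26821 = -131 - 26821 = -26952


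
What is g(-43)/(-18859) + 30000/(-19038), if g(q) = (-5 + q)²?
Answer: -101605592/59839607 ≈ -1.6980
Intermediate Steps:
g(-43)/(-18859) + 30000/(-19038) = (-5 - 43)²/(-18859) + 30000/(-19038) = (-48)²*(-1/18859) + 30000*(-1/19038) = 2304*(-1/18859) - 5000/3173 = -2304/18859 - 5000/3173 = -101605592/59839607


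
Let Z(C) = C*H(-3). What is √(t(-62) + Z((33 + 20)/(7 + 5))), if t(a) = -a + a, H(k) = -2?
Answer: I*√318/6 ≈ 2.9721*I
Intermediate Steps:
t(a) = 0
Z(C) = -2*C (Z(C) = C*(-2) = -2*C)
√(t(-62) + Z((33 + 20)/(7 + 5))) = √(0 - 2*(33 + 20)/(7 + 5)) = √(0 - 106/12) = √(0 - 2*53/12) = √(0 - 53/6) = √(-53/6) = I*√318/6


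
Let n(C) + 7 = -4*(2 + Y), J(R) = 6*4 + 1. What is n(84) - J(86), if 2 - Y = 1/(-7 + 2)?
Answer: -244/5 ≈ -48.800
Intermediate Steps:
J(R) = 25 (J(R) = 24 + 1 = 25)
Y = 11/5 (Y = 2 - 1/(-7 + 2) = 2 - 1/(-5) = 2 - 1*(-⅕) = 2 + ⅕ = 11/5 ≈ 2.2000)
n(C) = -119/5 (n(C) = -7 - 4*(2 + 11/5) = -7 - 4*21/5 = -7 - 84/5 = -119/5)
n(84) - J(86) = -119/5 - 1*25 = -119/5 - 25 = -244/5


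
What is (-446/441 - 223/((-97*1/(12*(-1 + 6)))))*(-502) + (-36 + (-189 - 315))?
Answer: -2963473216/42777 ≈ -69277.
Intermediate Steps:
(-446/441 - 223/((-97*1/(12*(-1 + 6)))))*(-502) + (-36 + (-189 - 315)) = (-446*1/441 - 223/((-97/(5*12))))*(-502) + (-36 - 504) = (-446/441 - 223/((-97/60)))*(-502) - 540 = (-446/441 - 223/((-97*1/60)))*(-502) - 540 = (-446/441 - 223/(-97/60))*(-502) - 540 = (-446/441 - 223*(-60/97))*(-502) - 540 = (-446/441 + 13380/97)*(-502) - 540 = (5857318/42777)*(-502) - 540 = -2940373636/42777 - 540 = -2963473216/42777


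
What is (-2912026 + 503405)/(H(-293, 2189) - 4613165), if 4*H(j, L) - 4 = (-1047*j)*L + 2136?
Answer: -9634484/653071199 ≈ -0.014753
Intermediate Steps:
H(j, L) = 535 - 1047*L*j/4 (H(j, L) = 1 + ((-1047*j)*L + 2136)/4 = 1 + (-1047*L*j + 2136)/4 = 1 + (2136 - 1047*L*j)/4 = 1 + (534 - 1047*L*j/4) = 535 - 1047*L*j/4)
(-2912026 + 503405)/(H(-293, 2189) - 4613165) = (-2912026 + 503405)/((535 - 1047/4*2189*(-293)) - 4613165) = -2408621/((535 + 671521719/4) - 4613165) = -2408621/(671523859/4 - 4613165) = -2408621/653071199/4 = -2408621*4/653071199 = -9634484/653071199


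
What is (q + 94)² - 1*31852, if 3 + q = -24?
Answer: -27363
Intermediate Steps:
q = -27 (q = -3 - 24 = -27)
(q + 94)² - 1*31852 = (-27 + 94)² - 1*31852 = 67² - 31852 = 4489 - 31852 = -27363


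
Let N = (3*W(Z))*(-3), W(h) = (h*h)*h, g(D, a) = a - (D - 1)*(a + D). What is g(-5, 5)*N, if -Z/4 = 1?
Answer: 2880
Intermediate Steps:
Z = -4 (Z = -4*1 = -4)
g(D, a) = a - (-1 + D)*(D + a)
W(h) = h³ (W(h) = h²*h = h³)
N = 576 (N = (3*(-4)³)*(-3) = (3*(-64))*(-3) = -192*(-3) = 576)
g(-5, 5)*N = (-5 - 1*(-5)² + 2*5 - 1*(-5)*5)*576 = (-5 - 1*25 + 10 + 25)*576 = (-5 - 25 + 10 + 25)*576 = 5*576 = 2880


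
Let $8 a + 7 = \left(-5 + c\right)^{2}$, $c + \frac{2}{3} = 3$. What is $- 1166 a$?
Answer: $- \frac{583}{36} \approx -16.194$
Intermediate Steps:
$c = \frac{7}{3}$ ($c = - \frac{2}{3} + 3 = \frac{7}{3} \approx 2.3333$)
$a = \frac{1}{72}$ ($a = - \frac{7}{8} + \frac{\left(-5 + \frac{7}{3}\right)^{2}}{8} = - \frac{7}{8} + \frac{\left(- \frac{8}{3}\right)^{2}}{8} = - \frac{7}{8} + \frac{1}{8} \cdot \frac{64}{9} = - \frac{7}{8} + \frac{8}{9} = \frac{1}{72} \approx 0.013889$)
$- 1166 a = \left(-1166\right) \frac{1}{72} = - \frac{583}{36}$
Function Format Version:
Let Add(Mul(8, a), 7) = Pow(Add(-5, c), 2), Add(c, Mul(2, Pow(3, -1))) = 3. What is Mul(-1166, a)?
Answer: Rational(-583, 36) ≈ -16.194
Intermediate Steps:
c = Rational(7, 3) (c = Add(Rational(-2, 3), 3) = Rational(7, 3) ≈ 2.3333)
a = Rational(1, 72) (a = Add(Rational(-7, 8), Mul(Rational(1, 8), Pow(Add(-5, Rational(7, 3)), 2))) = Add(Rational(-7, 8), Mul(Rational(1, 8), Pow(Rational(-8, 3), 2))) = Add(Rational(-7, 8), Mul(Rational(1, 8), Rational(64, 9))) = Add(Rational(-7, 8), Rational(8, 9)) = Rational(1, 72) ≈ 0.013889)
Mul(-1166, a) = Mul(-1166, Rational(1, 72)) = Rational(-583, 36)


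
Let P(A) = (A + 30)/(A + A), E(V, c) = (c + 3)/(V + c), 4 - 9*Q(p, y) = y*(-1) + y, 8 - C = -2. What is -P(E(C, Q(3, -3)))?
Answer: -2851/62 ≈ -45.984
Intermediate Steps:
C = 10 (C = 8 - 1*(-2) = 8 + 2 = 10)
Q(p, y) = 4/9 (Q(p, y) = 4/9 - (y*(-1) + y)/9 = 4/9 - (-y + y)/9 = 4/9 - ⅑*0 = 4/9 + 0 = 4/9)
E(V, c) = (3 + c)/(V + c)
P(A) = (30 + A)/(2*A) (P(A) = (30 + A)/((2*A)) = (30 + A)*(1/(2*A)) = (30 + A)/(2*A))
-P(E(C, Q(3, -3))) = -(30 + (3 + 4/9)/(10 + 4/9))/(2*((3 + 4/9)/(10 + 4/9))) = -(30 + (31/9)/(94/9))/(2*((31/9)/(94/9))) = -(30 + (9/94)*(31/9))/(2*((9/94)*(31/9))) = -(30 + 31/94)/(2*31/94) = -94*2851/(2*31*94) = -1*2851/62 = -2851/62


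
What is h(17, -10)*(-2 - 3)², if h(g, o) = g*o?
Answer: -4250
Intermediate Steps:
h(17, -10)*(-2 - 3)² = (17*(-10))*(-2 - 3)² = -170*(-5)² = -170*25 = -4250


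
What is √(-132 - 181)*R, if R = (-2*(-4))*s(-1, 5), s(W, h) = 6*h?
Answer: 240*I*√313 ≈ 4246.0*I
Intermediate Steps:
R = 240 (R = (-2*(-4))*(6*5) = 8*30 = 240)
√(-132 - 181)*R = √(-132 - 181)*240 = √(-313)*240 = (I*√313)*240 = 240*I*√313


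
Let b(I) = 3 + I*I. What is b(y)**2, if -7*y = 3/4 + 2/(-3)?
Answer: 448126561/49787136 ≈ 9.0009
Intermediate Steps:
y = -1/84 (y = -(3/4 + 2/(-3))/7 = -(3*(1/4) + 2*(-1/3))/7 = -(3/4 - 2/3)/7 = -1/7*1/12 = -1/84 ≈ -0.011905)
b(I) = 3 + I**2
b(y)**2 = (3 + (-1/84)**2)**2 = (3 + 1/7056)**2 = (21169/7056)**2 = 448126561/49787136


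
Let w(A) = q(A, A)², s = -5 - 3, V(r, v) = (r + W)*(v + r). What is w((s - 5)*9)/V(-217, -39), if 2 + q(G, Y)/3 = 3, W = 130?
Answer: 3/7424 ≈ 0.00040409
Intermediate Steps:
q(G, Y) = 3 (q(G, Y) = -6 + 3*3 = -6 + 9 = 3)
V(r, v) = (130 + r)*(r + v) (V(r, v) = (r + 130)*(v + r) = (130 + r)*(r + v))
s = -8
w(A) = 9 (w(A) = 3² = 9)
w((s - 5)*9)/V(-217, -39) = 9/((-217)² + 130*(-217) + 130*(-39) - 217*(-39)) = 9/(47089 - 28210 - 5070 + 8463) = 9/22272 = 9*(1/22272) = 3/7424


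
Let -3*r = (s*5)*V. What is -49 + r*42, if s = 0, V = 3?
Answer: -49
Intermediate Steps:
r = 0 (r = -0*5*3/3 = -0*3 = -⅓*0 = 0)
-49 + r*42 = -49 + 0*42 = -49 + 0 = -49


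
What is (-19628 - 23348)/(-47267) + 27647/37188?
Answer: 2904982237/1757765196 ≈ 1.6527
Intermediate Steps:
(-19628 - 23348)/(-47267) + 27647/37188 = -42976*(-1/47267) + 27647*(1/37188) = 42976/47267 + 27647/37188 = 2904982237/1757765196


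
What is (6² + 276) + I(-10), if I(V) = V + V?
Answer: 292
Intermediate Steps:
I(V) = 2*V
(6² + 276) + I(-10) = (6² + 276) + 2*(-10) = (36 + 276) - 20 = 312 - 20 = 292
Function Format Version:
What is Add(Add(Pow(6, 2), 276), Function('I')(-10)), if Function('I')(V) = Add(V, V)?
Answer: 292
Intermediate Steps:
Function('I')(V) = Mul(2, V)
Add(Add(Pow(6, 2), 276), Function('I')(-10)) = Add(Add(Pow(6, 2), 276), Mul(2, -10)) = Add(Add(36, 276), -20) = Add(312, -20) = 292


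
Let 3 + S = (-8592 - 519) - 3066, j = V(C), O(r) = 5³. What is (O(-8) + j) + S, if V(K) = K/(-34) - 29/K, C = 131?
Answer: -53711117/4454 ≈ -12059.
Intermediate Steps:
O(r) = 125
V(K) = -29/K - K/34 (V(K) = K*(-1/34) - 29/K = -K/34 - 29/K = -29/K - K/34)
j = -18147/4454 (j = -29/131 - 1/34*131 = -29*1/131 - 131/34 = -29/131 - 131/34 = -18147/4454 ≈ -4.0743)
S = -12180 (S = -3 + ((-8592 - 519) - 3066) = -3 + (-9111 - 3066) = -3 - 12177 = -12180)
(O(-8) + j) + S = (125 - 18147/4454) - 12180 = 538603/4454 - 12180 = -53711117/4454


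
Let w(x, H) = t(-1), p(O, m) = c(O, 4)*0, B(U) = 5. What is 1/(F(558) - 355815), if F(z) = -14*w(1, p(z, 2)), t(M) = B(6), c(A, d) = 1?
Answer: -1/355885 ≈ -2.8099e-6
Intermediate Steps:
t(M) = 5
p(O, m) = 0 (p(O, m) = 1*0 = 0)
w(x, H) = 5
F(z) = -70 (F(z) = -14*5 = -70)
1/(F(558) - 355815) = 1/(-70 - 355815) = 1/(-355885) = -1/355885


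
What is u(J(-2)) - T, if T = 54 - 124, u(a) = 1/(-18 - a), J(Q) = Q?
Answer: 1119/16 ≈ 69.938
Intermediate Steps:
T = -70
u(J(-2)) - T = -1/(18 - 2) - 1*(-70) = -1/16 + 70 = 1119/16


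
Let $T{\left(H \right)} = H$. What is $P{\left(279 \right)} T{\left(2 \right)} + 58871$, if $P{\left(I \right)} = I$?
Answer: $59429$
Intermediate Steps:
$P{\left(279 \right)} T{\left(2 \right)} + 58871 = 279 \cdot 2 + 58871 = 558 + 58871 = 59429$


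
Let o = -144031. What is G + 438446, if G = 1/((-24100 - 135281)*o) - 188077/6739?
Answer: 67822914226445783026/154699168621329 ≈ 4.3842e+5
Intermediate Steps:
G = -4317458901431708/154699168621329 (G = 1/(-24100 - 135281*(-144031)) - 188077/6739 = -1/144031/(-159381) - 188077*1/6739 = -1/159381*(-1/144031) - 188077/6739 = 1/22955804811 - 188077/6739 = -4317458901431708/154699168621329 ≈ -27.909)
G + 438446 = -4317458901431708/154699168621329 + 438446 = 67822914226445783026/154699168621329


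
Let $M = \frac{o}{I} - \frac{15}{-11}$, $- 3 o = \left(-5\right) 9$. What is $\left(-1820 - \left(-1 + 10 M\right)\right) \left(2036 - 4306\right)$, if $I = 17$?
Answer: $\frac{781681310}{187} \approx 4.1801 \cdot 10^{6}$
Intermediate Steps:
$o = 15$ ($o = - \frac{\left(-5\right) 9}{3} = \left(- \frac{1}{3}\right) \left(-45\right) = 15$)
$M = \frac{420}{187}$ ($M = \frac{15}{17} - \frac{15}{-11} = 15 \cdot \frac{1}{17} - - \frac{15}{11} = \frac{15}{17} + \frac{15}{11} = \frac{420}{187} \approx 2.246$)
$\left(-1820 - \left(-1 + 10 M\right)\right) \left(2036 - 4306\right) = \left(-1820 + \left(1 - \frac{4200}{187}\right)\right) \left(2036 - 4306\right) = \left(-1820 + \left(1 - \frac{4200}{187}\right)\right) \left(-2270\right) = \left(-1820 - \frac{4013}{187}\right) \left(-2270\right) = \left(- \frac{344353}{187}\right) \left(-2270\right) = \frac{781681310}{187}$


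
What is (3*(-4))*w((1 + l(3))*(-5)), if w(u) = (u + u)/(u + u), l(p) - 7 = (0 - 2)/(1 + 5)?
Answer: -12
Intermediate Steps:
l(p) = 20/3 (l(p) = 7 + (0 - 2)/(1 + 5) = 7 - 2/6 = 7 - 2*⅙ = 7 - ⅓ = 20/3)
w(u) = 1 (w(u) = (2*u)/((2*u)) = (2*u)*(1/(2*u)) = 1)
(3*(-4))*w((1 + l(3))*(-5)) = (3*(-4))*1 = -12*1 = -12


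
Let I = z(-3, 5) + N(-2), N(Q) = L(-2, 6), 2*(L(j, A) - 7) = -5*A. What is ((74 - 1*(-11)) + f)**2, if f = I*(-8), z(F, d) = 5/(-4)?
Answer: 25281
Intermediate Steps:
L(j, A) = 7 - 5*A/2 (L(j, A) = 7 + (-5*A)/2 = 7 - 5*A/2)
N(Q) = -8 (N(Q) = 7 - 5/2*6 = 7 - 15 = -8)
z(F, d) = -5/4 (z(F, d) = 5*(-1/4) = -5/4)
I = -37/4 (I = -5/4 - 8 = -37/4 ≈ -9.2500)
f = 74 (f = -37/4*(-8) = 74)
((74 - 1*(-11)) + f)**2 = ((74 - 1*(-11)) + 74)**2 = ((74 + 11) + 74)**2 = (85 + 74)**2 = 159**2 = 25281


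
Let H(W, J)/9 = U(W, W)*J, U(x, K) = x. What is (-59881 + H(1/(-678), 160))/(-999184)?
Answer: 6766793/112907792 ≈ 0.059932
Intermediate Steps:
H(W, J) = 9*J*W (H(W, J) = 9*(W*J) = 9*(J*W) = 9*J*W)
(-59881 + H(1/(-678), 160))/(-999184) = (-59881 + 9*160/(-678))/(-999184) = (-59881 + 9*160*(-1/678))*(-1/999184) = (-59881 - 240/113)*(-1/999184) = -6766793/113*(-1/999184) = 6766793/112907792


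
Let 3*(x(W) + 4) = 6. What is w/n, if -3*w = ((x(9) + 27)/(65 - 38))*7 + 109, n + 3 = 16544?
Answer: -3118/1339821 ≈ -0.0023272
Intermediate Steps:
n = 16541 (n = -3 + 16544 = 16541)
x(W) = -2 (x(W) = -4 + (⅓)*6 = -4 + 2 = -2)
w = -3118/81 (w = -(((-2 + 27)/(65 - 38))*7 + 109)/3 = -((25/27)*7 + 109)/3 = -(175/27 + 109)/3 = -⅓*3118/27 = -3118/81 ≈ -38.494)
w/n = -3118/81/16541 = -3118/81*1/16541 = -3118/1339821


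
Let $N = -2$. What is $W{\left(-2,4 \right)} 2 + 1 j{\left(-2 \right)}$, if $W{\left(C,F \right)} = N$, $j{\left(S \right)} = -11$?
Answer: $-15$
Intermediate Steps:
$W{\left(C,F \right)} = -2$
$W{\left(-2,4 \right)} 2 + 1 j{\left(-2 \right)} = \left(-2\right) 2 + 1 \left(-11\right) = -4 - 11 = -15$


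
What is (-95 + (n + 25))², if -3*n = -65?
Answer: 21025/9 ≈ 2336.1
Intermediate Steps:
n = 65/3 (n = -⅓*(-65) = 65/3 ≈ 21.667)
(-95 + (n + 25))² = (-95 + (65/3 + 25))² = (-95 + 140/3)² = (-145/3)² = 21025/9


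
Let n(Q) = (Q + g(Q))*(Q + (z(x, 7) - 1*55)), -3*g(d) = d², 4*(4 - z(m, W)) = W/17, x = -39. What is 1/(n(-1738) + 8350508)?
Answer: 34/61637727009 ≈ 5.5161e-10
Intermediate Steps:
z(m, W) = 4 - W/68 (z(m, W) = 4 - W/(4*17) = 4 - W/68)
g(d) = -d²/3
n(Q) = (-3475/68 + Q)*(Q - Q²/3) (n(Q) = (Q - Q²/3)*(Q + ((4 - 1/68*7) - 1*55)) = (Q - Q²/3)*(Q + ((4 - 7/68) - 55)) = (Q - Q²/3)*(Q + (265/68 - 55)) = (Q - Q²/3)*(Q - 3475/68) = (Q - Q²/3)*(-3475/68 + Q) = (-3475/68 + Q)*(Q - Q²/3))
1/(n(-1738) + 8350508) = 1/((1/204)*(-1738)*(-10425 - 68*(-1738)² + 3679*(-1738)) + 8350508) = 1/((1/204)*(-1738)*(-10425 - 68*3020644 - 6394102) + 8350508) = 1/((1/204)*(-1738)*(-10425 - 205403792 - 6394102) + 8350508) = 1/((1/204)*(-1738)*(-211808319) + 8350508) = 1/(61353809737/34 + 8350508) = 1/(61637727009/34) = 34/61637727009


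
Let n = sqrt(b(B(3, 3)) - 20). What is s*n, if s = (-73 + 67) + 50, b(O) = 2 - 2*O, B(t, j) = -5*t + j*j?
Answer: 44*I*sqrt(6) ≈ 107.78*I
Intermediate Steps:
B(t, j) = j**2 - 5*t (B(t, j) = -5*t + j**2 = j**2 - 5*t)
n = I*sqrt(6) (n = sqrt((2 - 2*(3**2 - 5*3)) - 20) = sqrt((2 - 2*(9 - 15)) - 20) = sqrt((2 - 2*(-6)) - 20) = sqrt((2 + 12) - 20) = sqrt(14 - 20) = sqrt(-6) = I*sqrt(6) ≈ 2.4495*I)
s = 44 (s = -6 + 50 = 44)
s*n = 44*(I*sqrt(6)) = 44*I*sqrt(6)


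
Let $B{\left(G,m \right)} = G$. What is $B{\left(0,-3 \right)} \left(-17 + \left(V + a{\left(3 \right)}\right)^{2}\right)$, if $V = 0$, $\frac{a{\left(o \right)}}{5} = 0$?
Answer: $0$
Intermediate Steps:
$a{\left(o \right)} = 0$ ($a{\left(o \right)} = 5 \cdot 0 = 0$)
$B{\left(0,-3 \right)} \left(-17 + \left(V + a{\left(3 \right)}\right)^{2}\right) = 0 \left(-17 + \left(0 + 0\right)^{2}\right) = 0 \left(-17 + 0^{2}\right) = 0 \left(-17 + 0\right) = 0 \left(-17\right) = 0$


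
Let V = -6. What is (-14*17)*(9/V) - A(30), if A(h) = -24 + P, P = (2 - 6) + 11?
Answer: 374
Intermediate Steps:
P = 7 (P = -4 + 11 = 7)
A(h) = -17 (A(h) = -24 + 7 = -17)
(-14*17)*(9/V) - A(30) = (-14*17)*(9/(-6)) - 1*(-17) = -2142*(-1)/6 + 17 = -238*(-3/2) + 17 = 357 + 17 = 374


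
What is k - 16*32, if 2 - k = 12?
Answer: -522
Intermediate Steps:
k = -10 (k = 2 - 1*12 = 2 - 12 = -10)
k - 16*32 = -10 - 16*32 = -10 - 512 = -522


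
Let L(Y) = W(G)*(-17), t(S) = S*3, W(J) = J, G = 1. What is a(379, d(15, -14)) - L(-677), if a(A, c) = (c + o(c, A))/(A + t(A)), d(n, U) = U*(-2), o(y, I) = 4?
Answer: 6451/379 ≈ 17.021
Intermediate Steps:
t(S) = 3*S
d(n, U) = -2*U
L(Y) = -17 (L(Y) = 1*(-17) = -17)
a(A, c) = (4 + c)/(4*A) (a(A, c) = (c + 4)/(A + 3*A) = (4 + c)/((4*A)) = (4 + c)*(1/(4*A)) = (4 + c)/(4*A))
a(379, d(15, -14)) - L(-677) = (¼)*(4 - 2*(-14))/379 - 1*(-17) = (¼)*(1/379)*(4 + 28) + 17 = (¼)*(1/379)*32 + 17 = 8/379 + 17 = 6451/379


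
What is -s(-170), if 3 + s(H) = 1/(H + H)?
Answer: 1021/340 ≈ 3.0029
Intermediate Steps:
s(H) = -3 + 1/(2*H) (s(H) = -3 + 1/(H + H) = -3 + 1/(2*H))
-s(-170) = -(-3 + (1/2)/(-170)) = -(-3 + (1/2)*(-1/170)) = -(-3 - 1/340) = -1*(-1021/340) = 1021/340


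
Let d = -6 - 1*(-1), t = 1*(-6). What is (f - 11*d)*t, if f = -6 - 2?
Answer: -282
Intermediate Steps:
t = -6
d = -5 (d = -6 + 1 = -5)
f = -8
(f - 11*d)*t = (-8 - 11*(-5))*(-6) = (-8 + 55)*(-6) = 47*(-6) = -282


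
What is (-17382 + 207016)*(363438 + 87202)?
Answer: 85456665760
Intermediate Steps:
(-17382 + 207016)*(363438 + 87202) = 189634*450640 = 85456665760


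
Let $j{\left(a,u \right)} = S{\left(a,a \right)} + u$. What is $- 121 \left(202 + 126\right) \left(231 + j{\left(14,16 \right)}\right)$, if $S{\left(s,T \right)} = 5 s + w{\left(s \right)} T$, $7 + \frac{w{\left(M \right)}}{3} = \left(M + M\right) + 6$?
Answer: $-57587288$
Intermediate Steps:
$w{\left(M \right)} = -3 + 6 M$ ($w{\left(M \right)} = -21 + 3 \left(\left(M + M\right) + 6\right) = -21 + 3 \left(2 M + 6\right) = -21 + 3 \left(6 + 2 M\right) = -21 + \left(18 + 6 M\right) = -3 + 6 M$)
$S{\left(s,T \right)} = 5 s + T \left(-3 + 6 s\right)$ ($S{\left(s,T \right)} = 5 s + \left(-3 + 6 s\right) T = 5 s + T \left(-3 + 6 s\right)$)
$j{\left(a,u \right)} = u + 5 a + 3 a \left(-1 + 2 a\right)$ ($j{\left(a,u \right)} = \left(5 a + 3 a \left(-1 + 2 a\right)\right) + u = u + 5 a + 3 a \left(-1 + 2 a\right)$)
$- 121 \left(202 + 126\right) \left(231 + j{\left(14,16 \right)}\right) = - 121 \left(202 + 126\right) \left(231 + \left(16 + 2 \cdot 14 + 6 \cdot 14^{2}\right)\right) = - 121 \cdot 328 \left(231 + \left(16 + 28 + 6 \cdot 196\right)\right) = - 121 \cdot 328 \left(231 + \left(16 + 28 + 1176\right)\right) = - 121 \cdot 328 \left(231 + 1220\right) = - 121 \cdot 328 \cdot 1451 = \left(-121\right) 475928 = -57587288$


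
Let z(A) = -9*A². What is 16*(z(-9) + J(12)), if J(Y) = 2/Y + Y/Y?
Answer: -34936/3 ≈ -11645.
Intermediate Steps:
J(Y) = 1 + 2/Y (J(Y) = 2/Y + 1 = 1 + 2/Y)
16*(z(-9) + J(12)) = 16*(-9*(-9)² + (2 + 12)/12) = 16*(-9*81 + (1/12)*14) = 16*(-729 + 7/6) = 16*(-4367/6) = -34936/3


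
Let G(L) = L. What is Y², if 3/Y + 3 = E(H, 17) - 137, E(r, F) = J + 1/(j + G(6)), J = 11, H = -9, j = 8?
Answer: 1764/3258025 ≈ 0.00054143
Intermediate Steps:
E(r, F) = 155/14 (E(r, F) = 11 + 1/(8 + 6) = 11 + 1/14 = 155/14)
Y = -42/1805 (Y = 3/(-3 + (155/14 - 137)) = 3/(-3 - 1763/14) = 3/(-1805/14) = 3*(-14/1805) = -42/1805 ≈ -0.023269)
Y² = (-42/1805)² = 1764/3258025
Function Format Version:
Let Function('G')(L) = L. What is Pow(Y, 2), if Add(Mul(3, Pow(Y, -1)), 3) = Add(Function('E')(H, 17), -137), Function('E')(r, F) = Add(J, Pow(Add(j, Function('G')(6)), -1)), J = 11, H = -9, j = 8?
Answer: Rational(1764, 3258025) ≈ 0.00054143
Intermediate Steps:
Function('E')(r, F) = Rational(155, 14) (Function('E')(r, F) = Add(11, Pow(Add(8, 6), -1)) = Add(11, Pow(14, -1)) = Add(11, Rational(1, 14)) = Rational(155, 14))
Y = Rational(-42, 1805) (Y = Mul(3, Pow(Add(-3, Add(Rational(155, 14), -137)), -1)) = Mul(3, Pow(Add(-3, Rational(-1763, 14)), -1)) = Mul(3, Pow(Rational(-1805, 14), -1)) = Mul(3, Rational(-14, 1805)) = Rational(-42, 1805) ≈ -0.023269)
Pow(Y, 2) = Pow(Rational(-42, 1805), 2) = Rational(1764, 3258025)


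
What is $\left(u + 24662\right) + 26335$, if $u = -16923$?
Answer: $34074$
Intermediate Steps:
$\left(u + 24662\right) + 26335 = \left(-16923 + 24662\right) + 26335 = 7739 + 26335 = 34074$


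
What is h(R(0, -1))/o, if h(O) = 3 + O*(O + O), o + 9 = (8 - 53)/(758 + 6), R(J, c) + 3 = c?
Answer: -26740/6921 ≈ -3.8636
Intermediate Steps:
R(J, c) = -3 + c
o = -6921/764 (o = -9 + (8 - 53)/(758 + 6) = -9 - 45/764 = -6921/764 ≈ -9.0589)
h(O) = 3 + 2*O**2 (h(O) = 3 + O*(2*O) = 3 + 2*O**2)
h(R(0, -1))/o = (3 + 2*(-3 - 1)**2)/(-6921/764) = (3 + 2*(-4)**2)*(-764/6921) = (3 + 2*16)*(-764/6921) = (3 + 32)*(-764/6921) = 35*(-764/6921) = -26740/6921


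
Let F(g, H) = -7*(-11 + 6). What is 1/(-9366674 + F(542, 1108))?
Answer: -1/9366639 ≈ -1.0676e-7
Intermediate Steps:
F(g, H) = 35 (F(g, H) = -7*(-5) = 35)
1/(-9366674 + F(542, 1108)) = 1/(-9366674 + 35) = 1/(-9366639) = -1/9366639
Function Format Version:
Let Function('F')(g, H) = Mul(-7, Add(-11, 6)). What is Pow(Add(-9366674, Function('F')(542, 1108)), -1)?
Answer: Rational(-1, 9366639) ≈ -1.0676e-7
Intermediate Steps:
Function('F')(g, H) = 35 (Function('F')(g, H) = Mul(-7, -5) = 35)
Pow(Add(-9366674, Function('F')(542, 1108)), -1) = Pow(Add(-9366674, 35), -1) = Pow(-9366639, -1) = Rational(-1, 9366639)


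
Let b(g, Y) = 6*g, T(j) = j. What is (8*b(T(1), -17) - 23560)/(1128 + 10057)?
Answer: -23512/11185 ≈ -2.1021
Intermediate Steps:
(8*b(T(1), -17) - 23560)/(1128 + 10057) = (8*(6*1) - 23560)/(1128 + 10057) = (8*6 - 23560)/11185 = (48 - 23560)*(1/11185) = -23512*1/11185 = -23512/11185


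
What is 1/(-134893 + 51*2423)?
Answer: -1/11320 ≈ -8.8339e-5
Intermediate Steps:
1/(-134893 + 51*2423) = 1/(-134893 + 123573) = 1/(-11320) = -1/11320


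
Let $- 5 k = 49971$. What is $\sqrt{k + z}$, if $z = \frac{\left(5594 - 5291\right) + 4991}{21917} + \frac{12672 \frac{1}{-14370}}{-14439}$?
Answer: $\frac{i \sqrt{637885178233418931583829145}}{252640217795} \approx 99.97 i$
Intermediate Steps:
$z = \frac{61040082258}{252640217795}$ ($z = \left(303 + 4991\right) \frac{1}{21917} + 12672 \left(- \frac{1}{14370}\right) \left(- \frac{1}{14439}\right) = 5294 \cdot \frac{1}{21917} - - \frac{704}{11527135} = \frac{5294}{21917} + \frac{704}{11527135} = \frac{61040082258}{252640217795} \approx 0.24161$)
$k = - \frac{49971}{5}$ ($k = \left(- \frac{1}{5}\right) 49971 = - \frac{49971}{5} \approx -9994.2$)
$\sqrt{k + z} = \sqrt{- \frac{49971}{5} + \frac{61040082258}{252640217795}} = \sqrt{- \frac{2524875824604531}{252640217795}} = \frac{i \sqrt{637885178233418931583829145}}{252640217795}$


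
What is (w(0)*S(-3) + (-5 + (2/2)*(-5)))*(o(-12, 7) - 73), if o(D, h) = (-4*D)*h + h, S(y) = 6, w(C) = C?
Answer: -2700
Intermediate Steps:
o(D, h) = h - 4*D*h (o(D, h) = -4*D*h + h = h - 4*D*h)
(w(0)*S(-3) + (-5 + (2/2)*(-5)))*(o(-12, 7) - 73) = (0*6 + (-5 + (2/2)*(-5)))*(7*(1 - 4*(-12)) - 73) = (0 + (-5 + (2*(½))*(-5)))*(7*(1 + 48) - 73) = (0 + (-5 + 1*(-5)))*(7*49 - 73) = (0 + (-5 - 5))*(343 - 73) = (0 - 10)*270 = -10*270 = -2700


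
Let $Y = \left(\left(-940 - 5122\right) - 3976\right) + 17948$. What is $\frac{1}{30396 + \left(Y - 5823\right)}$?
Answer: $\frac{1}{32483} \approx 3.0785 \cdot 10^{-5}$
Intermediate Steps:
$Y = 7910$ ($Y = \left(-6062 - 3976\right) + 17948 = -10038 + 17948 = 7910$)
$\frac{1}{30396 + \left(Y - 5823\right)} = \frac{1}{30396 + \left(7910 - 5823\right)} = \frac{1}{30396 + 2087} = \frac{1}{32483}$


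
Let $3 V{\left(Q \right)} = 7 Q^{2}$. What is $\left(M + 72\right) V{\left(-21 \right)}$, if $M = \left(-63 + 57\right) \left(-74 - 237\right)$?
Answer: $1994202$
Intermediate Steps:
$V{\left(Q \right)} = \frac{7 Q^{2}}{3}$
$M = 1866$ ($M = \left(-6\right) \left(-311\right) = 1866$)
$\left(M + 72\right) V{\left(-21 \right)} = \left(1866 + 72\right) \frac{7 \left(-21\right)^{2}}{3} = 1938 \cdot \frac{7}{3} \cdot 441 = 1938 \cdot 1029 = 1994202$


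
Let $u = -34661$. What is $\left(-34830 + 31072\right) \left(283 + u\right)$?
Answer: $129192524$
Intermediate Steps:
$\left(-34830 + 31072\right) \left(283 + u\right) = \left(-34830 + 31072\right) \left(283 - 34661\right) = \left(-3758\right) \left(-34378\right) = 129192524$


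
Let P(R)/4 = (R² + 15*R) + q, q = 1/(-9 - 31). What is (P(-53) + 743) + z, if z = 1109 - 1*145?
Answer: 97629/10 ≈ 9762.9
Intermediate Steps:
q = -1/40 (q = 1/(-40) = -1/40 ≈ -0.025000)
z = 964 (z = 1109 - 145 = 964)
P(R) = -⅒ + 4*R² + 60*R (P(R) = 4*((R² + 15*R) - 1/40) = 4*(-1/40 + R² + 15*R) = -⅒ + 4*R² + 60*R)
(P(-53) + 743) + z = ((-⅒ + 4*(-53)² + 60*(-53)) + 743) + 964 = ((-⅒ + 4*2809 - 3180) + 743) + 964 = ((-⅒ + 11236 - 3180) + 743) + 964 = (80559/10 + 743) + 964 = 87989/10 + 964 = 97629/10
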